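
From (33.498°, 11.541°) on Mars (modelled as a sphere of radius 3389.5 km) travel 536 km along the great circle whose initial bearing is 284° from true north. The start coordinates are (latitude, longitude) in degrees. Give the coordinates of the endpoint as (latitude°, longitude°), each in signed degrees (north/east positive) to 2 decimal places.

Angular distance δ = d/R = 536/3389.5 = 0.15814 rad; initial bearing θ = 4.9567 rad.
sin φ₂ = sin φ₁ cos δ + cos φ₁ sin δ cos θ = (0.5519)(0.9875) + (0.8339)(0.1575)(0.2419) = 0.5768, so φ₂ = 35.23°.
Δλ = atan2(sin θ sin δ cos φ₁, cos δ − sin φ₁ sin φ₂) = atan2(-0.1274, 0.6692) = -10.781°.
λ₂ = 11.541° − 10.781° = 0.76°.

35.23°, 0.76°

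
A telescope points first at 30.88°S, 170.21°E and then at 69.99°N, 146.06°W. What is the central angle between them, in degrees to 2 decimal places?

105.67°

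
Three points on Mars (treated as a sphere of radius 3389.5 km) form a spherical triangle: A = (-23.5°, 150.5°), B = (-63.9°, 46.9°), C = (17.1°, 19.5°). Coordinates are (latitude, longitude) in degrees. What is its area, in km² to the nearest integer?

Side lengths (central angles): a = 1.4613, b = 2.3355, c = 1.3044 rad; semiperimeter s = 2.5506.
By l'Huilier's theorem, tan(E/4) = √[tan(s/2) tan((s−a)/2) tan((s−b)/2) tan((s−c)/2)], giving spherical excess E = 1.4977 rad.
Area = E·R² = 1.4977 × (3389.5)² ≈ 17206749 km².

17206749 km²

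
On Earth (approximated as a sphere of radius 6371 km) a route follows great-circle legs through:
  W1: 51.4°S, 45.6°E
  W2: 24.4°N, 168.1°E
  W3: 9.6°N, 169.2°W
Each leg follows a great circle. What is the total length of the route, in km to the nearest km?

Leg W1→W2: central angle 2.2499 rad, distance 14334.3 km.
Leg W2→W3: central angle 0.4573 rad, distance 2913.2 km.
Total: 14334.3 + 2913.2 ≈ 17247 km.

17247 km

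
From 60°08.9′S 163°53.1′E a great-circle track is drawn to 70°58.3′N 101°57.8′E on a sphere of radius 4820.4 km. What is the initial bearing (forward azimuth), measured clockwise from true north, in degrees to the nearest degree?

Δλ = -61.922° = -1.0807 rad.
y = sin Δλ · cos φ₂ = (-0.8823)(0.3260) = -0.2877
x = cos φ₁ sin φ₂ − sin φ₁ cos φ₂ cos Δλ = (0.4978)(0.9454) − (-0.8673)(0.3260)(0.4707) = 0.6037
θ = atan2(y, x) = -25.48°; adding 360° gives 335°.

335°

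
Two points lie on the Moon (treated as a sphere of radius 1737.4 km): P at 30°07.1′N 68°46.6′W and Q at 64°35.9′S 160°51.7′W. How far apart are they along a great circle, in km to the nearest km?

3573 km

Let φ₁ = 0.5257 rad, φ₂ = -1.1275 rad, and Δλ = -1.6072 rad.
Haversine: a = sin²(Δφ/2) + cos φ₁ cos φ₂ sin²(Δλ/2) = 0.5411 + (0.8650)(0.4290)(0.5182) = 0.73339.
Central angle c = 2·arcsin(√a) = 2.05644 rad.
Distance = R·c = 1737.4 × 2.0564 ≈ 3573 km.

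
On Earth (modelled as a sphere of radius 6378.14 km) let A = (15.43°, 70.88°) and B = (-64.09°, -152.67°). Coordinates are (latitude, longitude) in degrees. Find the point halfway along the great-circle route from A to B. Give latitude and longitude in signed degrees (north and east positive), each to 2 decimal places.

-41.58°, 95.82°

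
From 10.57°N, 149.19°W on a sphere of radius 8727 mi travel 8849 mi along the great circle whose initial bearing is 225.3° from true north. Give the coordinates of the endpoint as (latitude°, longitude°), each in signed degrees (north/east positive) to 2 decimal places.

-29.34°, 167.00°

Angular distance δ = d/R = 8849/8727 = 1.01398 rad; initial bearing θ = 3.9322 rad.
sin φ₂ = sin φ₁ cos δ + cos φ₁ sin δ cos θ = (0.1834)(0.5285) + (0.9830)(0.8489)(-0.7034) = -0.4901, so φ₂ = -29.34°.
Δλ = atan2(sin θ sin δ cos φ₁, cos δ − sin φ₁ sin φ₂) = atan2(-0.5932, 0.6184) = -43.809°.
λ₂ = -149.190° − 43.809° = -193.00° → 167.00° after wrapping to (−180°, 180°].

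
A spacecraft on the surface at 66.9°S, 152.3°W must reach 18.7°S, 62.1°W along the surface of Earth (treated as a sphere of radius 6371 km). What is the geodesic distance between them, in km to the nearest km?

In radians: φ₁ = -1.1676, φ₂ = -0.3264, Δλ = 90.200° = 1.5743 rad.
cos c = sin φ₁ sin φ₂ + cos φ₁ cos φ₂ cos Δλ = (-0.9198)(-0.3206) + (0.3923)(0.9472)(-0.0035) = 0.29361,
so c = arccos(0.29361) = 1.27280 rad.
Distance = R·c = 6371 × 1.2728 ≈ 8109 km.

8109 km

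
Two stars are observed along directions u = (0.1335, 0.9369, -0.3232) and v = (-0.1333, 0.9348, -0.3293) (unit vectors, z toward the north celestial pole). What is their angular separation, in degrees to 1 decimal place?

15.3°

u·v = 0.9644; |u| = 1.0000, |v| = 1.0000.
cos θ = (u·v)/(|u||v|) = 0.9644, so θ = 15.3°.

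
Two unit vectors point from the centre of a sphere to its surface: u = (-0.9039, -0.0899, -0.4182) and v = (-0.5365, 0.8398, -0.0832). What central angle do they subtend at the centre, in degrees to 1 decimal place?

u·v = 0.4442; |u| = 1.0000, |v| = 1.0000.
cos θ = (u·v)/(|u||v|) = 0.4442, so θ = 63.6°.

63.6°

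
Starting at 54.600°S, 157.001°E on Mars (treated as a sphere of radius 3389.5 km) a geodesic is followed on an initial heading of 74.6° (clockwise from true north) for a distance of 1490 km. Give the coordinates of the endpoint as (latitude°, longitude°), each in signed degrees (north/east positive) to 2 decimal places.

-42.23°, -169.35°

Angular distance δ = d/R = 1490/3389.5 = 0.43959 rad; initial bearing θ = 1.3020 rad.
sin φ₂ = sin φ₁ cos δ + cos φ₁ sin δ cos θ = (-0.8151)(0.9049) + (0.5793)(0.4256)(0.2656) = -0.6722, so φ₂ = -42.23°.
Δλ = atan2(sin θ sin δ cos φ₁, cos δ − sin φ₁ sin φ₂) = atan2(0.2377, 0.3570) = 33.652°.
λ₂ = 157.001° + 33.652° = 190.65° → -169.35° after wrapping to (−180°, 180°].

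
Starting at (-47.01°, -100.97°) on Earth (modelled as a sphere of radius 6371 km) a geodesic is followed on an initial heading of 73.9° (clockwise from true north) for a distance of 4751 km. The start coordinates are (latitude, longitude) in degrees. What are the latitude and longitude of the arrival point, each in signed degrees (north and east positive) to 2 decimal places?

Angular distance δ = d/R = 4751/6371 = 0.74572 rad; initial bearing θ = 1.2898 rad.
sin φ₂ = sin φ₁ cos δ + cos φ₁ sin δ cos θ = (-0.7315)(0.7346) + (0.6819)(0.6785)(0.2773) = -0.4090, so φ₂ = -24.14°.
Δλ = atan2(sin θ sin δ cos φ₁, cos δ − sin φ₁ sin φ₂) = atan2(0.4445, 0.4354) = 45.593°.
λ₂ = -100.970° + 45.593° = -55.38°.

-24.14°, -55.38°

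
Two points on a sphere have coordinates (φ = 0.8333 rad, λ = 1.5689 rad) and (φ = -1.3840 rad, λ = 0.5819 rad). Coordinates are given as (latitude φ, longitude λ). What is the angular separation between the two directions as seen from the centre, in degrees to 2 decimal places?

131.18°

In radians: φ₁ = 0.8333, φ₂ = -1.3840, Δλ = -56.551° = -0.9870 rad.
cos c = sin φ₁ sin φ₂ + cos φ₁ cos φ₂ cos Δλ = (0.7402)(-0.9826) + (0.6724)(0.1857)(0.5512) = -0.65845,
so c = arccos(-0.65845) = 2.28955 rad.
So the angular separation is 131.18°.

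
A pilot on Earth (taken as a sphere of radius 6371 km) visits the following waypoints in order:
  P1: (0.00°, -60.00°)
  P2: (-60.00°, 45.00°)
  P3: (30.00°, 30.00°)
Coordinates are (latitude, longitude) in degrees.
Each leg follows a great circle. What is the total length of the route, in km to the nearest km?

20936 km

Leg P1→P2: central angle 1.7006 rad, distance 10834.3 km.
Leg P2→P3: central angle 1.5856 rad, distance 10101.5 km.
Total: 10834.3 + 10101.5 ≈ 20936 km.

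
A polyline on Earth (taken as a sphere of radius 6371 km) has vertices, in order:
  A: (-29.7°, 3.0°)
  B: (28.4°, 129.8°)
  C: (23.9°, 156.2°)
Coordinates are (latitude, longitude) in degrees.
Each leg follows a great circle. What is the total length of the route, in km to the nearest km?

17565 km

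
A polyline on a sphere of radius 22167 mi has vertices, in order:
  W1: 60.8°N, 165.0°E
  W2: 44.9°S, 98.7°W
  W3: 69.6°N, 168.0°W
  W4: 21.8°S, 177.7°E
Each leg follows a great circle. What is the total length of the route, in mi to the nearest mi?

Leg W1→W2: central angle 2.2838 rad, distance 50624.5 mi.
Leg W2→W3: central angle 2.1826 rad, distance 48381.2 mi.
Leg W3→W4: central angle 1.6053 rad, distance 35583.9 mi.
Total: 50624.5 + 48381.2 + 35583.9 ≈ 134590 mi.

134590 mi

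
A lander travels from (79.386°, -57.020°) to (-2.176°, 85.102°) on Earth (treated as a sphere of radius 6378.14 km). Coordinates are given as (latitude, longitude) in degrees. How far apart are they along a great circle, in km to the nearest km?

In radians: φ₁ = 1.3855, φ₂ = -0.0380, Δλ = 142.122° = 2.4805 rad.
cos c = sin φ₁ sin φ₂ + cos φ₁ cos φ₂ cos Δλ = (0.9829)(-0.0380) + (0.1842)(0.9993)(-0.7893) = -0.18260,
so c = arccos(-0.18260) = 1.75443 rad.
Distance = R·c = 6378.14 × 1.7544 ≈ 11190 km.

11190 km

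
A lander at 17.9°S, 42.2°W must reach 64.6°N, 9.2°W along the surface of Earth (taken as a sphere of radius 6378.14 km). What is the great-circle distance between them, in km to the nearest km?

Let φ₁ = -0.3124 rad, φ₂ = 1.1275 rad, and Δλ = 0.5760 rad.
Haversine: a = sin²(Δφ/2) + cos φ₁ cos φ₂ sin²(Δλ/2) = 0.4347 + (0.9516)(0.4289)(0.0807) = 0.46766.
Central angle c = 2·arcsin(√a) = 1.50608 rad.
Distance = R·c = 6378.14 × 1.5061 ≈ 9606 km.

9606 km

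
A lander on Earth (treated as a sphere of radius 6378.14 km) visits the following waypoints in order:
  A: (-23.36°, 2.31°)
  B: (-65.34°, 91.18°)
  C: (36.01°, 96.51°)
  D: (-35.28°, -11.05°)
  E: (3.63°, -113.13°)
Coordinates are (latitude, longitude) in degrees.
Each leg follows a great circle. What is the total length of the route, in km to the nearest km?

43905 km

Leg A→B: central angle 1.1940 rad, distance 7615.8 km.
Leg B→C: central angle 1.7704 rad, distance 11291.7 km.
Leg C→D: central angle 2.1398 rad, distance 13648.0 km.
Leg D→E: central angle 1.7794 rad, distance 11349.1 km.
Total: 7615.8 + 11291.7 + 13648.0 + 11349.1 ≈ 43905 km.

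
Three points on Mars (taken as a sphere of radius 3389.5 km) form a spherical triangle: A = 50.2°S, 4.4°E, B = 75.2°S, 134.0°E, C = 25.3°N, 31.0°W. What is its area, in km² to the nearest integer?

4443179 km²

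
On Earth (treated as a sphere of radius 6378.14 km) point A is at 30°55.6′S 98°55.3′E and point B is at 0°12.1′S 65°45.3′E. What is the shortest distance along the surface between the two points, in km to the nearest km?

With latitudes φ₁ = -30.927°, φ₂ = -0.202° and longitude difference Δλ = -33.167°:
Haversine: a = sin²(Δφ/2) + cos φ₁ cos φ₂ sin²(Δλ/2) = 0.0702 + (0.8578)(1.0000)(0.0815) = 0.14006.
Central angle c = 2·arcsin(√a) = 0.76717 rad.
Distance = R·c = 6378.14 × 0.7672 ≈ 4893 km.

4893 km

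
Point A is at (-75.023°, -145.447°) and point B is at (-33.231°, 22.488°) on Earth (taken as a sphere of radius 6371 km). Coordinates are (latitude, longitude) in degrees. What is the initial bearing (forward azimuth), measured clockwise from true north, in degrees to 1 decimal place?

Δλ = 167.935° = 2.9310 rad.
y = sin Δλ · cos φ₂ = (0.2090)(0.8365) = 0.1748
x = cos φ₁ sin φ₂ − sin φ₁ cos φ₂ cos Δλ = (0.2584)(-0.5480) − (-0.9660)(0.8365)(-0.9779) = -0.9318
θ = atan2(y, x) = 169.37°, so the bearing is 169.4°.

169.4°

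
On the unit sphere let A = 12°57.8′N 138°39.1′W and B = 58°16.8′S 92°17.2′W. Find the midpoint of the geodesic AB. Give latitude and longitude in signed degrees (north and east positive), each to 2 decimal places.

-24.25°, -122.77°

The central angle between A and B is δ = 1.4073 rad.
With f = 0.5, the slerp weights are sin((1−f)δ)/sin δ = 0.6558 and sin(fδ)/sin δ = 0.6558.
Weighted sum of the unit vectors: (0.6558)·(-0.7316,-0.6438,0.2243) + (0.6558)·(-0.0210,-0.5253,-0.8506) = (-0.4935, -0.7667, -0.4107).
Converting back: φ = atan2(z, √(x²+y²)) = -24.25°, λ = atan2(y, x) = -122.77°.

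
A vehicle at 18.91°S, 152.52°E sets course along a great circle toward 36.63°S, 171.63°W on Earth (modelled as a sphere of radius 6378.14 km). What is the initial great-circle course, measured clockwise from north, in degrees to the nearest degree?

127°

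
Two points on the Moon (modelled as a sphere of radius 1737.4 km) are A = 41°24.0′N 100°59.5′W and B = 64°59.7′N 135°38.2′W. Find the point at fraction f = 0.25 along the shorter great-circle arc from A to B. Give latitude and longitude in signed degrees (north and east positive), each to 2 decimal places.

48.04°, -106.39°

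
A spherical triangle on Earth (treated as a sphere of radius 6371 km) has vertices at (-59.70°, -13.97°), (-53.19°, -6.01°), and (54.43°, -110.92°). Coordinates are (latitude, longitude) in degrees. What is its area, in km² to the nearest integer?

14373007 km²

Side lengths (central angles): a = 2.4052, b = 2.4006, c = 0.1369 rad; semiperimeter s = 2.4714.
By l'Huilier's theorem, tan(E/4) = √[tan(s/2) tan((s−a)/2) tan((s−b)/2) tan((s−c)/2)], giving spherical excess E = 0.3541 rad.
Area = E·R² = 0.3541 × (6371)² ≈ 14373007 km².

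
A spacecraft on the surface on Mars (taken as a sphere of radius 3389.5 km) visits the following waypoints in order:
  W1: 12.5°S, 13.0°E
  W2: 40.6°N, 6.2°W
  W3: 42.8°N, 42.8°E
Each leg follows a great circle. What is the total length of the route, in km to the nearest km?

5450 km

Leg W1→W2: central angle 0.9774 rad, distance 3312.9 km.
Leg W2→W3: central angle 0.6306 rad, distance 2137.5 km.
Total: 3312.9 + 2137.5 ≈ 5450 km.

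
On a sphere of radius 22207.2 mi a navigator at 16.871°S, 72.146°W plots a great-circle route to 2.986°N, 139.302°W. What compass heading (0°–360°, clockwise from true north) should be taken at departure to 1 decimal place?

280.0°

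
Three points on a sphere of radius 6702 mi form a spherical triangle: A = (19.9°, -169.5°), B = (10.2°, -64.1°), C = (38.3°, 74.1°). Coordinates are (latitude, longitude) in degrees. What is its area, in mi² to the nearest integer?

117110213 mi²

Side lengths (central angles): a = 2.0556, b = 1.6882, c = 1.7574 rad; semiperimeter s = 2.7506.
By l'Huilier's theorem, tan(E/4) = √[tan(s/2) tan((s−a)/2) tan((s−b)/2) tan((s−c)/2)], giving spherical excess E = 2.6073 rad.
Area = E·R² = 2.6073 × (6702)² ≈ 117110213 mi².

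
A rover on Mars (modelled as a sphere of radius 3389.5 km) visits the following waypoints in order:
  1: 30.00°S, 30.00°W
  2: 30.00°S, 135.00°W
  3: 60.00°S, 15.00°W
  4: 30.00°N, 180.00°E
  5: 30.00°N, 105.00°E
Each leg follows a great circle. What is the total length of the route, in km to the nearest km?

Leg 1→2: central angle 1.5149 rad, distance 5134.7 km.
Leg 2→3: central angle 1.3526 rad, distance 4584.5 km.
Leg 3→4: central angle 2.5892 rad, distance 8776.1 km.
Leg 4→5: central angle 1.1106 rad, distance 3764.4 km.
Total: 5134.7 + 4584.5 + 8776.1 + 3764.4 ≈ 22260 km.

22260 km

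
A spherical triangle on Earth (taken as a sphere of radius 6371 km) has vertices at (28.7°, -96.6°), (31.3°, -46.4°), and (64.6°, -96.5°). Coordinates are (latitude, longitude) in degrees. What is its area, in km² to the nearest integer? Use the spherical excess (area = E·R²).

9585312 km²

Side lengths (central angles): a = 0.7892, b = 0.6266, c = 0.7536 rad; semiperimeter s = 1.0847.
By l'Huilier's theorem, tan(E/4) = √[tan(s/2) tan((s−a)/2) tan((s−b)/2) tan((s−c)/2)], giving spherical excess E = 0.2362 rad.
Area = E·R² = 0.2362 × (6371)² ≈ 9585312 km².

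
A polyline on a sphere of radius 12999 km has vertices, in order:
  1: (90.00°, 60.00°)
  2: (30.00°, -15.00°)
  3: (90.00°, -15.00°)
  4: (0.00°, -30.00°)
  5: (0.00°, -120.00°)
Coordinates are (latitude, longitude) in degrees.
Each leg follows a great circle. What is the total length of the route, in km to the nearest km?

68063 km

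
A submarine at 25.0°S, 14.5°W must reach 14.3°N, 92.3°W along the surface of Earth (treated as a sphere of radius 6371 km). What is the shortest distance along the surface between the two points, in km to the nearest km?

In radians: φ₁ = -0.4363, φ₂ = 0.2496, Δλ = -77.800° = -1.3579 rad.
Haversine: a = sin²(Δφ/2) + cos φ₁ cos φ₂ sin²(Δλ/2) = 0.1131 + (0.9063)(0.9690)(0.3943) = 0.45940.
Central angle c = 2·arcsin(√a) = 1.48950 rad.
Distance = R·c = 6371 × 1.4895 ≈ 9490 km.

9490 km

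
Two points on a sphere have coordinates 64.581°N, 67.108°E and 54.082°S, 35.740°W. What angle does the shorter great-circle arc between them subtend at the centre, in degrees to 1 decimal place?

141.9°

With latitudes φ₁ = 64.581°, φ₂ = -54.082° and longitude difference Δλ = -102.848°:
Haversine: a = sin²(Δφ/2) + cos φ₁ cos φ₂ sin²(Δλ/2) = 0.7398 + (0.4292)(0.5866)(0.6112) = 0.89372.
Central angle c = 2·arcsin(√a) = 2.47746 rad.
So the angular separation is 141.9°.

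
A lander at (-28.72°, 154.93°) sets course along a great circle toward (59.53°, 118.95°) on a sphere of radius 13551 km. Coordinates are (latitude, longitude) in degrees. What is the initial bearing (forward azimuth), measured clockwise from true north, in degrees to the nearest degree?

Δλ = -35.980° = -0.6280 rad.
y = sin Δλ · cos φ₂ = (-0.5875)(0.5071) = -0.2979
x = cos φ₁ sin φ₂ − sin φ₁ cos φ₂ cos Δλ = (0.8770)(0.8619) − (-0.4805)(0.5071)(0.8092) = 0.9530
θ = atan2(y, x) = -17.36°; adding 360° gives 343°.

343°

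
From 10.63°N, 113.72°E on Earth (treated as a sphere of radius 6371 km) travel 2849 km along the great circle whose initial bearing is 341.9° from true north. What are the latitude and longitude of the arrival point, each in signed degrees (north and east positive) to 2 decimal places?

34.77°, 104.31°

Angular distance δ = d/R = 2849/6371 = 0.44718 rad; initial bearing θ = 5.9673 rad.
sin φ₂ = sin φ₁ cos δ + cos φ₁ sin δ cos θ = (0.1845)(0.9017) + (0.9828)(0.4324)(0.9505) = 0.5703, so φ₂ = 34.77°.
Δλ = atan2(sin θ sin δ cos φ₁, cos δ − sin φ₁ sin φ₂) = atan2(-0.1320, 0.7965) = -9.413°.
λ₂ = 113.720° − 9.413° = 104.31°.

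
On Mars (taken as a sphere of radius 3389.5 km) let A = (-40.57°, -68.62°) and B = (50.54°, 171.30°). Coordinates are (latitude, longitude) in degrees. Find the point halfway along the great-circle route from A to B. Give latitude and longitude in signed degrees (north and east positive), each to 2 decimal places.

The central angle between A and B is δ = 2.4100 rad.
With f = 0.5, the slerp weights are sin((1−f)δ)/sin δ = 1.3978 and sin(fδ)/sin δ = 1.3978.
Weighted sum of the unit vectors: (1.3978)·(0.2769,-0.7073,-0.6504) + (1.3978)·(-0.6282,0.0961,0.7721) = (-0.4911, -0.8544, 0.1701).
Converting back: φ = atan2(z, √(x²+y²)) = 9.79°, λ = atan2(y, x) = -119.89°.

9.79°, -119.89°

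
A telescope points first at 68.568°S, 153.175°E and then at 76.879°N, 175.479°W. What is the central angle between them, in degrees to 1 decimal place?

Let φ₁ = -1.1967 rad, φ₂ = 1.3418 rad, and Δλ = 0.5471 rad.
Haversine: a = sin²(Δφ/2) + cos φ₁ cos φ₂ sin²(Δλ/2) = 0.9118 + (0.3654)(0.2270)(0.0730) = 0.91785.
Central angle c = 2·arcsin(√a) = 2.56022 rad.
So the angular separation is 146.7°.

146.7°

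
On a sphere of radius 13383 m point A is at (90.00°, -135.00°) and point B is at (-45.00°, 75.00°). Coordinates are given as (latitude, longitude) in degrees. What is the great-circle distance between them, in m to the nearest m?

31533 m

In radians: φ₁ = 1.5708, φ₂ = -0.7854, Δλ = -150.000° = -2.6180 rad.
cos c = sin φ₁ sin φ₂ + cos φ₁ cos φ₂ cos Δλ = (1.0000)(-0.7071) + (0.0000)(0.7071)(-0.8660) = -0.70711,
so c = arccos(-0.70711) = 2.35619 rad.
Distance = R·c = 13383 × 2.3562 ≈ 31533 m.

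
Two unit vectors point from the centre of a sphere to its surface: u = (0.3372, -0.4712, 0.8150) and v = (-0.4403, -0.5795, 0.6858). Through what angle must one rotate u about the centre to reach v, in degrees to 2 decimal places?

u·v = 0.6835; |u| = 1.0000, |v| = 1.0000.
cos θ = (u·v)/(|u||v|) = 0.6835, so θ = 46.88°.

46.88°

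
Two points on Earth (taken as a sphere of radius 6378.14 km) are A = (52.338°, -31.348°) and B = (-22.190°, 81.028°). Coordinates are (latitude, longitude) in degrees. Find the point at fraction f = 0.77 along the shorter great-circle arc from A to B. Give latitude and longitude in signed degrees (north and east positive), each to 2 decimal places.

-0.51°, 63.12°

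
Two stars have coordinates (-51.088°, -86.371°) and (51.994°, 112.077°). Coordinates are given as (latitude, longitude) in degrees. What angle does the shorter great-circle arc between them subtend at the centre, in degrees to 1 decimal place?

Let φ₁ = -0.8917 rad, φ₂ = 0.9075 rad, and Δλ = -2.8196 rad.
cos c = sin φ₁ sin φ₂ + cos φ₁ cos φ₂ cos Δλ = (-0.7781)(0.7879) + (0.6281)(0.6157)(-0.9486) = -0.98000,
so c = arccos(-0.98000) = 2.94126 rad.
So the angular separation is 168.5°.

168.5°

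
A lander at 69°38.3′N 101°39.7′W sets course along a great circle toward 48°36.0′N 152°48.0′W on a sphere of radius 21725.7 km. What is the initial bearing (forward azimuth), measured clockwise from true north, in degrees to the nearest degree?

With φ₁ = 1.2154, φ₂ = 0.8482, Δλ = -0.8925 rad, the forward-azimuth formula gives
θ = atan2( sin Δλ cos φ₂ , cos φ₁ sin φ₂ − sin φ₁ cos φ₂ cos Δλ ) = atan2(-0.5149, -0.1280) = -103.96°.
Adding 360° brings this into [0°, 360°): 256°.

256°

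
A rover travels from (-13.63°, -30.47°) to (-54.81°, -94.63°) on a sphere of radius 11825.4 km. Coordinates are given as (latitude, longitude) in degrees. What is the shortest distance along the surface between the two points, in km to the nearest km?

Let φ₁ = -0.2379 rad, φ₂ = -0.9566 rad, and Δλ = -1.1198 rad.
cos c = sin φ₁ sin φ₂ + cos φ₁ cos φ₂ cos Δλ = (-0.2357)(-0.8172) + (0.9718)(0.5763)(0.4359) = 0.43669,
so c = arccos(0.43669) = 1.11888 rad.
Distance = R·c = 11825.4 × 1.1189 ≈ 13231 km.

13231 km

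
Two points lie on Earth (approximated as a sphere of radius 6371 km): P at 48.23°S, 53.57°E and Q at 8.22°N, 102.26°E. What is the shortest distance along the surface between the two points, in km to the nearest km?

With latitudes φ₁ = -48.230°, φ₂ = 8.220° and longitude difference Δλ = 48.690°:
cos c = sin φ₁ sin φ₂ + cos φ₁ cos φ₂ cos Δλ = (-0.7458)(0.1430) + (0.6661)(0.9897)(0.6601) = 0.32859,
so c = arccos(0.32859) = 1.23599 rad.
Distance = R·c = 6371 × 1.2360 ≈ 7874 km.

7874 km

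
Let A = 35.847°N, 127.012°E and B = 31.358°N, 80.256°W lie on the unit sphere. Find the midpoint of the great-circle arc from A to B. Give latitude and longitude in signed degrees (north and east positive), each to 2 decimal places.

70.36°, -150.49°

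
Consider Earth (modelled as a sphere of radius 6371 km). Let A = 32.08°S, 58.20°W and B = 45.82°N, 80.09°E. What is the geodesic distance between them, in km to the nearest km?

With latitudes φ₁ = -32.080°, φ₂ = 45.820° and longitude difference Δλ = 138.290°:
Haversine: a = sin²(Δφ/2) + cos φ₁ cos φ₂ sin²(Δλ/2) = 0.3952 + (0.8473)(0.6969)(0.8733) = 0.91085.
Central angle c = 2·arcsin(√a) = 2.53519 rad.
Distance = R·c = 6371 × 2.5352 ≈ 16152 km.

16152 km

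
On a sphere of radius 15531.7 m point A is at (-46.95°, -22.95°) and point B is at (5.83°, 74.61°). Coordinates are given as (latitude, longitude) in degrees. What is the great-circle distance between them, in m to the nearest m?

Let φ₁ = -0.8194 rad, φ₂ = 0.1018 rad, and Δλ = 1.7027 rad.
cos c = sin φ₁ sin φ₂ + cos φ₁ cos φ₂ cos Δλ = (-0.7308)(0.1016) + (0.6826)(0.9948)(-0.1316) = -0.16357,
so c = arccos(-0.16357) = 1.73511 rad.
Distance = R·c = 15531.7 × 1.7351 ≈ 26949 m.

26949 m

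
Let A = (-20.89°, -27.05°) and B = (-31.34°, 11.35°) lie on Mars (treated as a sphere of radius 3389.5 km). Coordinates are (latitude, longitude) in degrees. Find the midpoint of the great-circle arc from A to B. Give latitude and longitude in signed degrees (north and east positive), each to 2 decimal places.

-27.43°, -8.74°

The central angle between A and B is δ = 0.6253 rad.
With f = 0.5, the slerp weights are sin((1−f)δ)/sin δ = 0.5255 and sin(fδ)/sin δ = 0.5255.
Weighted sum of the unit vectors: (0.5255)·(0.8321,-0.4249,-0.3566) + (0.5255)·(0.8374,0.1681,-0.5201) = (0.8773, -0.1349, -0.4607).
Converting back: φ = atan2(z, √(x²+y²)) = -27.43°, λ = atan2(y, x) = -8.74°.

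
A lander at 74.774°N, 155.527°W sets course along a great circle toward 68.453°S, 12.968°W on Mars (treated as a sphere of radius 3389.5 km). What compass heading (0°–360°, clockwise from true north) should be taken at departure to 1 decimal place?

80.6°

With φ₁ = 1.3051, φ₂ = -1.1947, Δλ = 2.4881 rad, the forward-azimuth formula gives
θ = atan2( sin Δλ cos φ₂ , cos φ₁ sin φ₂ − sin φ₁ cos φ₂ cos Δλ ) = atan2(0.2233, 0.0371) = 80.57°.
So the initial bearing is 80.6°.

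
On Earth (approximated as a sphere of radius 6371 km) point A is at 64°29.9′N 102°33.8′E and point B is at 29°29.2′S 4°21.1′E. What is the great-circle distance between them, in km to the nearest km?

With latitudes φ₁ = 64.498°, φ₂ = -29.487° and longitude difference Δλ = -98.212°:
Haversine: a = sin²(Δφ/2) + cos φ₁ cos φ₂ sin²(Δλ/2) = 0.5347 + (0.4305)(0.8705)(0.5714) = 0.74890.
Central angle c = 2·arcsin(√a) = 2.09185 rad.
Distance = R·c = 6371 × 2.0918 ≈ 13327 km.

13327 km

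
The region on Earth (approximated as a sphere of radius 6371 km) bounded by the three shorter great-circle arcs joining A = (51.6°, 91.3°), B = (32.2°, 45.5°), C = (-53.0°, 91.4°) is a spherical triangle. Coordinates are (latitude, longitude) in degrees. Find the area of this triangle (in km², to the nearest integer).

Side lengths (central angles): a = 1.6420, b = 1.8256, c = 0.6696 rad; semiperimeter s = 2.0686.
By l'Huilier's theorem, tan(E/4) = √[tan(s/2) tan((s−a)/2) tan((s−b)/2) tan((s−c)/2)], giving spherical excess E = 0.7644 rad.
Area = E·R² = 0.7644 × (6371)² ≈ 31026786 km².

31026786 km²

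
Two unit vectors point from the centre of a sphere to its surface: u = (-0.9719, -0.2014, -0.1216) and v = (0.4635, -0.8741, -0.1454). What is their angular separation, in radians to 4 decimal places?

u·v = -0.2568; |u| = 1.0000, |v| = 1.0000.
cos θ = (u·v)/(|u||v|) = -0.2568, so θ = 1.8305 rad.

1.8305 rad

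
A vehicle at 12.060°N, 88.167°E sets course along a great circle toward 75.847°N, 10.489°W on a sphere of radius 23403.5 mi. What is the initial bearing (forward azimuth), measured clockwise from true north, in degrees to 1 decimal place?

345.8°

With φ₁ = 0.2105, φ₂ = 1.3238, Δλ = -1.7219 rad, the forward-azimuth formula gives
θ = atan2( sin Δλ cos φ₂ , cos φ₁ sin φ₂ − sin φ₁ cos φ₂ cos Δλ ) = atan2(-0.2417, 0.9559) = -14.19°.
Adding 360° brings this into [0°, 360°): 345.8°.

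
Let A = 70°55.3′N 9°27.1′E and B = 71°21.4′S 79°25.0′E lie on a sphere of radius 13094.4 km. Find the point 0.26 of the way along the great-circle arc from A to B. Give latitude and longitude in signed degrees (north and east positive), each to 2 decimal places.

Central angle δ = 2.6054 rad. Interpolating on the sphere with fraction f = 0.26:
P = [sin((1−f)δ)·A + sin(fδ)·B] / sin δ = 1.8340·A + 1.2270·B in Cartesian coordinates,
giving P = (0.6634, 0.4840, 0.5707), i.e. latitude 34.80°, longitude 36.12°.

34.80°, 36.12°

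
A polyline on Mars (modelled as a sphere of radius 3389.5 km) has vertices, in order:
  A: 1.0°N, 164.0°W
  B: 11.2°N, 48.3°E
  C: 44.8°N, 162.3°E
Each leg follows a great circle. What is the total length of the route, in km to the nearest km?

14438 km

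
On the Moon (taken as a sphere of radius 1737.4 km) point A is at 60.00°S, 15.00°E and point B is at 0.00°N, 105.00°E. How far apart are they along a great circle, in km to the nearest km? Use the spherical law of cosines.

Let φ₁ = -1.0472 rad, φ₂ = 0.0000 rad, and Δλ = 1.5708 rad.
cos c = sin φ₁ sin φ₂ + cos φ₁ cos φ₂ cos Δλ = (-0.8660)(0.0000) + (0.5000)(1.0000)(0.0000) = -0.00000,
so c = arccos(-0.00000) = 1.57080 rad.
Distance = R·c = 1737.4 × 1.5708 ≈ 2729 km.

2729 km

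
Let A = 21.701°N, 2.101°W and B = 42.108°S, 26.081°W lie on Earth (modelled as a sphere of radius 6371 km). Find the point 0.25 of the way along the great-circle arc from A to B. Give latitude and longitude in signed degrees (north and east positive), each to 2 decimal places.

Central angle δ = 1.1790 rad. Interpolating on the sphere with fraction f = 0.25:
P = [sin((1−f)δ)·A + sin(fδ)·B] / sin δ = 0.8368·A + 0.3143·B in Cartesian coordinates,
giving P = (0.9865, -0.1310, 0.0987), i.e. latitude 5.66°, longitude -7.57°.

5.66°, -7.57°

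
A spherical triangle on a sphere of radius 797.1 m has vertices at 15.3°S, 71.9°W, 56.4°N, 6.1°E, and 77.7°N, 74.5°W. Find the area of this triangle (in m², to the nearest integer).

402932 m²

Side lengths (central angles): a = 0.5862, b = 1.6234, c = 1.6798 rad; semiperimeter s = 1.9447.
By l'Huilier's theorem, tan(E/4) = √[tan(s/2) tan((s−a)/2) tan((s−b)/2) tan((s−c)/2)], giving spherical excess E = 0.6342 rad.
Area = E·R² = 0.6342 × (797.1)² ≈ 402932 m².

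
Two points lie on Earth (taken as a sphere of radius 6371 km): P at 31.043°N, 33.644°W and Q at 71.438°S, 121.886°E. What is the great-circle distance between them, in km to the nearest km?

15288 km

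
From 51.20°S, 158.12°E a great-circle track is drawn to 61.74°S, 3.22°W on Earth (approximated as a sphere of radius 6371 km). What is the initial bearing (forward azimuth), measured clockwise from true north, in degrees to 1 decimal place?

189.5°

Δλ = -161.340° = -2.8159 rad.
y = sin Δλ · cos φ₂ = (-0.3200)(0.4735) = -0.1515
x = cos φ₁ sin φ₂ − sin φ₁ cos φ₂ cos Δλ = (0.6266)(-0.8808) − (-0.7793)(0.4735)(-0.9474) = -0.9015
θ = atan2(y, x) = -170.46°; adding 360° gives 189.5°.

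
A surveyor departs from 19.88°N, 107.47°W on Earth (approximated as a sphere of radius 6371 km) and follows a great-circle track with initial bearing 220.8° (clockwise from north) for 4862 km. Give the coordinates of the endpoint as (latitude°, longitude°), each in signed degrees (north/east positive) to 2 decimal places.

Angular distance δ = d/R = 4862/6371 = 0.76315 rad; initial bearing θ = 3.8537 rad.
sin φ₂ = sin φ₁ cos δ + cos φ₁ sin δ cos θ = (0.3401)(0.7227) + (0.9404)(0.6912)(-0.7570) = -0.2463, so φ₂ = -14.26°.
Δλ = atan2(sin θ sin δ cos φ₁, cos δ − sin φ₁ sin φ₂) = atan2(-0.4247, 0.8064) = -27.775°.
λ₂ = -107.470° − 27.775° = -135.24°.

-14.26°, -135.24°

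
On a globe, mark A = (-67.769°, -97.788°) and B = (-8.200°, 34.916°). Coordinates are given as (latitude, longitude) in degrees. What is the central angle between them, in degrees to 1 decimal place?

97.0°

With latitudes φ₁ = -67.769°, φ₂ = -8.200° and longitude difference Δλ = 132.704°:
Haversine: a = sin²(Δφ/2) + cos φ₁ cos φ₂ sin²(Δλ/2) = 0.2467 + (0.3783)(0.9898)(0.8391) = 0.56097.
Central angle c = 2·arcsin(√a) = 1.69305 rad.
So the angular separation is 97.0°.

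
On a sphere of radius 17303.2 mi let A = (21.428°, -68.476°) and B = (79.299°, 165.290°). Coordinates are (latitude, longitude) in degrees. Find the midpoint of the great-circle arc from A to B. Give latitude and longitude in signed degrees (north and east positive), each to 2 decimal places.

Central angle δ = 1.3111 rad. Interpolating on the sphere with fraction f = 0.5:
P = [sin((1−f)δ)·A + sin(fδ)·B] / sin δ = 0.6307·A + 0.6307·B in Cartesian coordinates,
giving P = (0.1021, -0.5165, 0.8502), i.e. latitude 58.23°, longitude -78.81°.

58.23°, -78.81°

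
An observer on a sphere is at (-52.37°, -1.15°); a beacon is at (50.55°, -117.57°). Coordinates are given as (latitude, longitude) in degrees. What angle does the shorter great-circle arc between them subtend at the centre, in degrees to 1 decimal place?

141.6°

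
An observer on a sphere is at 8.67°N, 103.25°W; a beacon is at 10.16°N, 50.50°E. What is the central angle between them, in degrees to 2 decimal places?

147.79°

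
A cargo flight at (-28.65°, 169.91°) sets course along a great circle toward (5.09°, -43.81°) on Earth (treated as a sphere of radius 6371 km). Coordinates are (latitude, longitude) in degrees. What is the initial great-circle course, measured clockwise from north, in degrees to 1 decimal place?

120.0°

Δλ = 146.280° = 2.5531 rad.
y = sin Δλ · cos φ₂ = (0.5551)(0.9961) = 0.5529
x = cos φ₁ sin φ₂ − sin φ₁ cos φ₂ cos Δλ = (0.8776)(0.0887) − (-0.4795)(0.9961)(-0.8318) = -0.3194
θ = atan2(y, x) = 120.01°, so the bearing is 120.0°.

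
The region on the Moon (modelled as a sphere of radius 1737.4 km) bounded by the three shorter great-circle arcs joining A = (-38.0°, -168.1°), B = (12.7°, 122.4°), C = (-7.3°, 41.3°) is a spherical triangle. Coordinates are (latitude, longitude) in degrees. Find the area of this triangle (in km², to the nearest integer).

5215536 km²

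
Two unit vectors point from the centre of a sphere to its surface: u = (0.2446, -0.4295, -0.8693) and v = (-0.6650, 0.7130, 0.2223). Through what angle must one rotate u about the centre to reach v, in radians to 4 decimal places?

u·v = -0.6621; |u| = 1.0000, |v| = 1.0000.
cos θ = (u·v)/(|u||v|) = -0.6621, so θ = 2.2945 rad.

2.2945 rad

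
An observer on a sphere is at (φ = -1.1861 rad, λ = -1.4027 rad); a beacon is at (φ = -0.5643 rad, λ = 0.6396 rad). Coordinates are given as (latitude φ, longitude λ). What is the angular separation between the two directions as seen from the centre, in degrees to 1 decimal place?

Let φ₁ = -1.1861 rad, φ₂ = -0.5643 rad, and Δλ = 2.0423 rad.
Haversine: a = sin²(Δφ/2) + cos φ₁ cos φ₂ sin²(Δλ/2) = 0.0936 + (0.3753)(0.8450)(0.7271) = 0.32415.
Central angle c = 2·arcsin(√a) = 1.21141 rad.
So the angular separation is 69.4°.

69.4°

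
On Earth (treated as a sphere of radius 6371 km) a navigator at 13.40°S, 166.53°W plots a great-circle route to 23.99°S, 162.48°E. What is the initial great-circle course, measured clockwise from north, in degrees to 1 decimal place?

With φ₁ = -0.2339, φ₂ = -0.4187, Δλ = -0.5409 rad, the forward-azimuth formula gives
θ = atan2( sin Δλ cos φ₂ , cos φ₁ sin φ₂ − sin φ₁ cos φ₂ cos Δλ ) = atan2(-0.4704, -0.2140) = -114.46°.
Adding 360° brings this into [0°, 360°): 245.5°.

245.5°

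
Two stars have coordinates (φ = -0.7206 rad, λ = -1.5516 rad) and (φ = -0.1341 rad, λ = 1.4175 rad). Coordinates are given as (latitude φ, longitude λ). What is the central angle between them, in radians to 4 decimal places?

With latitudes φ₁ = -41.287°, φ₂ = -7.683° and longitude difference Δλ = 170.117°:
cos c = sin φ₁ sin φ₂ + cos φ₁ cos φ₂ cos Δλ = (-0.6598)(-0.1337) + (0.7514)(0.9910)(-0.9852) = -0.64539,
so c = arccos(-0.64539) = 2.27234 rad.
So the angular separation is 2.2723 rad.

2.2723 rad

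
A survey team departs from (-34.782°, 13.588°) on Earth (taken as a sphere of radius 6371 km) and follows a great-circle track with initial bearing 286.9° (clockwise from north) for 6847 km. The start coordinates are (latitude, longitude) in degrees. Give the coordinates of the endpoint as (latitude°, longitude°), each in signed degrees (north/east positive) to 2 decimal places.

-3.53°, -43.88°

Angular distance δ = d/R = 6847/6371 = 1.07471 rad; initial bearing θ = 5.0073 rad.
sin φ₂ = sin φ₁ cos δ + cos φ₁ sin δ cos θ = (-0.5705)(0.4760) + (0.8213)(0.8795)(0.2907) = -0.0615, so φ₂ = -3.53°.
Δλ = atan2(sin θ sin δ cos φ₁, cos δ − sin φ₁ sin φ₂) = atan2(-0.6911, 0.4409) = -57.466°.
λ₂ = 13.588° − 57.466° = -43.88°.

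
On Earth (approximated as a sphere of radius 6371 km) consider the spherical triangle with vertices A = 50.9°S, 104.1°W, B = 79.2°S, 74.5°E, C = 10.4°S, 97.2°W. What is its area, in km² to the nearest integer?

Side lengths (central angles): a = 1.5758, b = 0.7137, c = 0.8709 rad; semiperimeter s = 1.5802.
By l'Huilier's theorem, tan(E/4) = √[tan(s/2) tan((s−a)/2) tan((s−b)/2) tan((s−c)/2)], giving spherical excess E = 0.0779 rad.
Area = E·R² = 0.0779 × (6371)² ≈ 3161766 km².

3161766 km²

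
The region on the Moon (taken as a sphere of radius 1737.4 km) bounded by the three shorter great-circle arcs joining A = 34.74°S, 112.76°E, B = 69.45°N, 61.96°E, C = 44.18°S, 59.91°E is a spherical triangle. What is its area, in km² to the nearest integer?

Side lengths (central angles): a = 1.9834, b = 0.7181, c = 1.9297 rad; semiperimeter s = 2.3156.
By l'Huilier's theorem, tan(E/4) = √[tan(s/2) tan((s−a)/2) tan((s−b)/2) tan((s−c)/2)], giving spherical excess E = 1.0813 rad.
Area = E·R² = 1.0813 × (1737.4)² ≈ 3263866 km².

3263866 km²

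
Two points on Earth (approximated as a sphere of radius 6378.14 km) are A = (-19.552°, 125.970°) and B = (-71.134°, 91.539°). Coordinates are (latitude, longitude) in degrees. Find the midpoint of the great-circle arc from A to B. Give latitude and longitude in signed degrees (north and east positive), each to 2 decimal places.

-46.33°, 117.37°

The central angle between A and B is δ = 0.9667 rad.
With f = 0.5, the slerp weights are sin((1−f)δ)/sin δ = 0.5647 and sin(fδ)/sin δ = 0.5647.
Weighted sum of the unit vectors: (0.5647)·(-0.5535,0.7627,-0.3347) + (0.5647)·(-0.0087,0.3232,-0.9463) = (-0.3175, 0.6132, -0.7233).
Converting back: φ = atan2(z, √(x²+y²)) = -46.33°, λ = atan2(y, x) = 117.37°.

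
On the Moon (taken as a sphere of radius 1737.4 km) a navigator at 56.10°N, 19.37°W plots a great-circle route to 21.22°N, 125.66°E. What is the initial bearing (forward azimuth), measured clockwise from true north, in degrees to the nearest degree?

33°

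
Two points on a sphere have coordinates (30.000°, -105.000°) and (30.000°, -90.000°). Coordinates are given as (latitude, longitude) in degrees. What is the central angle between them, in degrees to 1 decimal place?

In radians: φ₁ = 0.5236, φ₂ = 0.5236, Δλ = 15.000° = 0.2618 rad.
cos c = sin φ₁ sin φ₂ + cos φ₁ cos φ₂ cos Δλ = (0.5000)(0.5000) + (0.8660)(0.8660)(0.9659) = 0.97444,
so c = arccos(0.97444) = 0.22656 rad.
So the angular separation is 13.0°.

13.0°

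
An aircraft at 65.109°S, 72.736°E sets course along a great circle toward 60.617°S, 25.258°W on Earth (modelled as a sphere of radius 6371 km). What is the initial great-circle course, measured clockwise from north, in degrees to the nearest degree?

229°

Δλ = -97.994° = -1.7103 rad.
y = sin Δλ · cos φ₂ = (-0.9903)(0.4906) = -0.4859
x = cos φ₁ sin φ₂ − sin φ₁ cos φ₂ cos Δλ = (0.4209)(-0.8714) − (-0.9071)(0.4906)(-0.1391) = -0.4286
θ = atan2(y, x) = -131.42°; adding 360° gives 229°.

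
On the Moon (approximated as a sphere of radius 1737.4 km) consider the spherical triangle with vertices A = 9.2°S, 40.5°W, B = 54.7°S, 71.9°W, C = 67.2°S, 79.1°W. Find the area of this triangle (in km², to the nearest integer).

Side lengths (central angles): a = 0.2262, b = 1.1081, c = 0.9054 rad; semiperimeter s = 1.1198.
By l'Huilier's theorem, tan(E/4) = √[tan(s/2) tan((s−a)/2) tan((s−b)/2) tan((s−c)/2)], giving spherical excess E = 0.0551 rad.
Area = E·R² = 0.0551 × (1737.4)² ≈ 166249 km².

166249 km²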